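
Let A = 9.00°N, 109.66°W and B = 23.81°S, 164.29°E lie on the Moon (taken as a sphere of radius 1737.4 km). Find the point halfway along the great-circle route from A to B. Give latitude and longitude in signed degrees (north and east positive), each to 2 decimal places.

The central angle between A and B is δ = 1.5717 rad.
With f = 0.5, the slerp weights are sin((1−f)δ)/sin δ = 0.7074 and sin(fδ)/sin δ = 0.7074.
Weighted sum of the unit vectors: (0.7074)·(-0.3323,-0.9301,0.1564) + (0.7074)·(-0.8807,0.2477,-0.4037) = (-0.8581, -0.4827, -0.1749).
Converting back: φ = atan2(z, √(x²+y²)) = -10.07°, λ = atan2(y, x) = -150.64°.

-10.07°, -150.64°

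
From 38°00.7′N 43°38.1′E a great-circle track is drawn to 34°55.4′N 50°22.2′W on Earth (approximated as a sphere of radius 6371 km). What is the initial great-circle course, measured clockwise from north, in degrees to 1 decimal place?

With φ₁ = 0.6634, φ₂ = 0.6095, Δλ = -1.6407 rad, the forward-azimuth formula gives
θ = atan2( sin Δλ cos φ₂ , cos φ₁ sin φ₂ − sin φ₁ cos φ₂ cos Δλ ) = atan2(-0.8179, 0.4863) = -59.27°.
Adding 360° brings this into [0°, 360°): 300.7°.

300.7°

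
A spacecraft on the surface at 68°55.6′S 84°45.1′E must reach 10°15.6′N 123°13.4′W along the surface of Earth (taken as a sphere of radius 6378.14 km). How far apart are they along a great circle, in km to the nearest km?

With latitudes φ₁ = -68.927°, φ₂ = 10.260° and longitude difference Δλ = 152.025°:
cos c = sin φ₁ sin φ₂ + cos φ₁ cos φ₂ cos Δλ = (-0.9331)(0.1781) + (0.3596)(0.9840)(-0.8832) = -0.47867,
so c = arccos(-0.47867) = 2.06994 rad.
Distance = R·c = 6378.14 × 2.0699 ≈ 13202 km.

13202 km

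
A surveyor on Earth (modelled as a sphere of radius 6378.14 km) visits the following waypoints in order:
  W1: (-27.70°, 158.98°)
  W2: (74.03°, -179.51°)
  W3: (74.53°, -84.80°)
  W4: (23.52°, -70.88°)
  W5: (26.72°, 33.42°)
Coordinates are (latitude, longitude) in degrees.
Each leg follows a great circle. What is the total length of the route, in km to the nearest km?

Leg W1→W2: central angle 1.7929 rad, distance 11435.3 km.
Leg W2→W3: central angle 0.4013 rad, distance 2559.6 km.
Leg W3→W4: central angle 0.8995 rad, distance 5737.1 km.
Leg W4→W5: central angle 1.5937 rad, distance 10164.6 km.
Total: 11435.3 + 2559.6 + 5737.1 + 10164.6 ≈ 29897 km.

29897 km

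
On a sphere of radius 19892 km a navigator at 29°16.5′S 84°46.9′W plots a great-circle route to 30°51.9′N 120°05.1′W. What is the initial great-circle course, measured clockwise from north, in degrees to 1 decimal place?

327.9°

With φ₁ = -0.5109, φ₂ = 0.5387, Δλ = -0.6162 rad, the forward-azimuth formula gives
θ = atan2( sin Δλ cos φ₂ , cos φ₁ sin φ₂ − sin φ₁ cos φ₂ cos Δλ ) = atan2(-0.4961, 0.7901) = -32.12°.
Adding 360° brings this into [0°, 360°): 327.9°.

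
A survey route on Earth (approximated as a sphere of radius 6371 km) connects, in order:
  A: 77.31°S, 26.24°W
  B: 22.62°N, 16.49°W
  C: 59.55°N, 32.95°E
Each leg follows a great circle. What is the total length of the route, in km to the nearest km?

16749 km

Leg A→B: central angle 1.7471 rad, distance 11130.7 km.
Leg B→C: central angle 0.8818 rad, distance 5618.0 km.
Total: 11130.7 + 5618.0 ≈ 16749 km.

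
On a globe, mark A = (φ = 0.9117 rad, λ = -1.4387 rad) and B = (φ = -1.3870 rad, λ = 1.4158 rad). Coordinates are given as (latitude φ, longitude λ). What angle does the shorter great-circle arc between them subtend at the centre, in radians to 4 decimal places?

In radians: φ₁ = 0.9117, φ₂ = -1.3870, Δλ = 163.551° = 2.8545 rad.
Haversine: a = sin²(Δφ/2) + cos φ₁ cos φ₂ sin²(Δλ/2) = 0.8327 + (0.6124)(0.1828)(0.9795) = 0.94229.
Central angle c = 2·arcsin(√a) = 2.65638 rad.
So the angular separation is 2.6564 rad.

2.6564 rad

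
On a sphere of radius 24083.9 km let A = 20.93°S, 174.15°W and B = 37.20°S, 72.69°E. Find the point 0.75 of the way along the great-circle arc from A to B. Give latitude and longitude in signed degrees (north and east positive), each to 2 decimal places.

The central angle between A and B is δ = 1.6475 rad.
With f = 0.75, the slerp weights are sin((1−f)δ)/sin δ = 0.4015 and sin(fδ)/sin δ = 0.9471.
Weighted sum of the unit vectors: (0.4015)·(-0.9292,-0.0952,-0.3572) + (0.9471)·(0.2370,0.7605,-0.6046) = (-0.1486, 0.6820, -0.7161).
Converting back: φ = atan2(z, √(x²+y²)) = -45.73°, λ = atan2(y, x) = 102.29°.

-45.73°, 102.29°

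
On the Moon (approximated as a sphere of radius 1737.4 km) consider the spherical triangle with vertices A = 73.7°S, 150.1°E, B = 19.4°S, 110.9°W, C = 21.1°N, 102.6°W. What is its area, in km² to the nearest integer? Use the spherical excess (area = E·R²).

Side lengths (central angles): a = 0.7209, b = 2.0080, c = 1.2897 rad; semiperimeter s = 2.0093.
By l'Huilier's theorem, tan(E/4) = √[tan(s/2) tan((s−a)/2) tan((s−b)/2) tan((s−c)/2)], giving spherical excess E = 0.0688 rad.
Area = E·R² = 0.0688 × (1737.4)² ≈ 207696 km².

207696 km²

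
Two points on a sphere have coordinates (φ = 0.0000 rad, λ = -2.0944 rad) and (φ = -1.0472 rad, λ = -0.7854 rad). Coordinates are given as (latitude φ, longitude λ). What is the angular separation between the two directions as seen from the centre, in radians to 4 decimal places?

In radians: φ₁ = 0.0000, φ₂ = -1.0472, Δλ = 75.000° = 1.3090 rad.
Haversine: a = sin²(Δφ/2) + cos φ₁ cos φ₂ sin²(Δλ/2) = 0.2500 + (1.0000)(0.5000)(0.3706) = 0.43530.
Central angle c = 2·arcsin(√a) = 1.44102 rad.
So the angular separation is 1.4410 rad.

1.4410 rad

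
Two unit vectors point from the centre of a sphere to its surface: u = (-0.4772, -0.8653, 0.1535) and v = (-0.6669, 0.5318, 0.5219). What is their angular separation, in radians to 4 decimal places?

u·v = -0.0618; |u| = 1.0000, |v| = 1.0000.
cos θ = (u·v)/(|u||v|) = -0.0618, so θ = 1.6326 rad.

1.6326 rad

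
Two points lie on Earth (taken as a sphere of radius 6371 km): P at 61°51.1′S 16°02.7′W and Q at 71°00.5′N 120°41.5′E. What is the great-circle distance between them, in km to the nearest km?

17903 km

Let φ₁ = -1.0795 rad, φ₂ = 1.2393 rad, and Δλ = 2.3865 rad.
cos c = sin φ₁ sin φ₂ + cos φ₁ cos φ₂ cos Δλ = (-0.8817)(0.9456) + (0.4718)(0.3254)(-0.7282) = -0.94553,
so c = arccos(-0.94553) = 2.81002 rad.
Distance = R·c = 6371 × 2.8100 ≈ 17903 km.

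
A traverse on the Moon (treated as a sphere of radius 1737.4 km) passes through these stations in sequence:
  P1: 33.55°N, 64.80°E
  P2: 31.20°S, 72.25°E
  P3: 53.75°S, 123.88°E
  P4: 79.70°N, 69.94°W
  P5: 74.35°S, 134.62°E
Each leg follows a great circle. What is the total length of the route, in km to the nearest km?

13166 km

Leg P1→P2: central angle 1.1367 rad, distance 1975.0 km.
Leg P2→P3: central angle 0.7500 rad, distance 1303.0 km.
Leg P3→P4: central angle 2.6817 rad, distance 4659.2 km.
Leg P4→P5: central angle 3.0094 rad, distance 5228.6 km.
Total: 1975.0 + 1303.0 + 4659.2 + 5228.6 ≈ 13166 km.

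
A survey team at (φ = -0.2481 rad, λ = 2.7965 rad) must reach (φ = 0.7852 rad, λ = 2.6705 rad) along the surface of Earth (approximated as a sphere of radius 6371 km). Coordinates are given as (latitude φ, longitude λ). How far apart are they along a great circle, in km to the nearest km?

6623 km

In radians: φ₁ = -0.2481, φ₂ = 0.7852, Δλ = -7.219° = -0.1260 rad.
cos c = sin φ₁ sin φ₂ + cos φ₁ cos φ₂ cos Δλ = (-0.2456)(0.7070) + (0.9694)(0.7072)(0.9921) = 0.50655,
so c = arccos(0.50655) = 1.03962 rad.
Distance = R·c = 6371 × 1.0396 ≈ 6623 km.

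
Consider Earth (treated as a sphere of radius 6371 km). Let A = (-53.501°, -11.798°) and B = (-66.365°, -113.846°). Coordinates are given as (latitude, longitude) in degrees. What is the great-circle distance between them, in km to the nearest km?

Let φ₁ = -0.9338 rad, φ₂ = -1.1583 rad, and Δλ = -1.7811 rad.
cos c = sin φ₁ sin φ₂ + cos φ₁ cos φ₂ cos Δλ = (-0.8039)(-0.9161) + (0.5948)(0.4009)(-0.2087) = 0.68666,
so c = arccos(0.68666) = 0.81391 rad.
Distance = R·c = 6371 × 0.8139 ≈ 5185 km.

5185 km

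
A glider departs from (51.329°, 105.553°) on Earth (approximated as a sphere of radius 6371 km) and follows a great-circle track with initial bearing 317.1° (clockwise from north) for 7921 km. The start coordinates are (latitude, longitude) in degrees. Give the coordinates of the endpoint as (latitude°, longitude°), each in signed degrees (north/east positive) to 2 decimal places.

Angular distance δ = d/R = 7921/6371 = 1.24329 rad; initial bearing θ = 5.5344 rad.
sin φ₂ = sin φ₁ cos δ + cos φ₁ sin δ cos θ = (0.7807)(0.3217) + (0.6248)(0.9468)(0.7325) = 0.6846, so φ₂ = 43.20°.
Δλ = atan2(sin θ sin δ cos φ₁, cos δ − sin φ₁ sin φ₂) = atan2(-0.4027, -0.2128) = -117.849°.
λ₂ = 105.553° − 117.849° = -12.30°.

43.20°, -12.30°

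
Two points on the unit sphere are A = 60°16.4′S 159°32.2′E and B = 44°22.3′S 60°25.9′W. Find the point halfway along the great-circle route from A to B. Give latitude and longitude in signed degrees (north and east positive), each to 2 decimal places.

Central angle δ = 1.2285 rad. Interpolating on the sphere with fraction f = 0.5:
P = [sin((1−f)δ)·A + sin(fδ)·B] / sin δ = 0.6118·A + 0.6118·B in Cartesian coordinates,
giving P = (-0.0684, -0.2743, -0.9592), i.e. latitude -73.58°, longitude -104.01°.

-73.58°, -104.01°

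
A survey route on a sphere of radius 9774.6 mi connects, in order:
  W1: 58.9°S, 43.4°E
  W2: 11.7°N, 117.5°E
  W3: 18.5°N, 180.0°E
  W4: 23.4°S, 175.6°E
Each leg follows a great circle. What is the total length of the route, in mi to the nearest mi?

Leg W1→W2: central angle 1.6059 rad, distance 15696.8 mi.
Leg W2→W3: central angle 1.0551 rad, distance 10313.3 mi.
Leg W3→W4: central angle 0.7351 rad, distance 7185.6 mi.
Total: 15696.8 + 10313.3 + 7185.6 ≈ 33196 mi.

33196 mi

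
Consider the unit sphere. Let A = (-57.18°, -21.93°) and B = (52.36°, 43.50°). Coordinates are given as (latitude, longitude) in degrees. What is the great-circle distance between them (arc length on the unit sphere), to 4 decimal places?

2.1268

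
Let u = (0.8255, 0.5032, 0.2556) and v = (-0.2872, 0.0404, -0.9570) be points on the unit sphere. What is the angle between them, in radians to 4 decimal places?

2.0503 rad

u·v = -0.4614; |u| = 1.0000, |v| = 1.0000.
cos θ = (u·v)/(|u||v|) = -0.4614, so θ = 2.0503 rad.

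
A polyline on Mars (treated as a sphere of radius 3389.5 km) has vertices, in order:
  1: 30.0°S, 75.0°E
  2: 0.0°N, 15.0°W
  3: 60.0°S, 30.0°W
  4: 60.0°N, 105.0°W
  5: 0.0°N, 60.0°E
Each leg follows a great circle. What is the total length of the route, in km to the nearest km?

23856 km

Leg 1→2: central angle 1.5708 rad, distance 5324.2 km.
Leg 2→3: central angle 1.0668 rad, distance 3615.8 km.
Leg 3→4: central angle 2.3258 rad, distance 7883.3 km.
Leg 4→5: central angle 2.0748 rad, distance 7032.6 km.
Total: 5324.2 + 3615.8 + 7883.3 + 7032.6 ≈ 23856 km.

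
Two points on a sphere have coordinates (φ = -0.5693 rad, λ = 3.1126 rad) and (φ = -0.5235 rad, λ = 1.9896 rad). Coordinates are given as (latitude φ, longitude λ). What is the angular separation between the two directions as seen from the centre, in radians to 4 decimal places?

0.9455 rad

With latitudes φ₁ = -32.618°, φ₂ = -29.994° and longitude difference Δλ = -64.343°:
Haversine: a = sin²(Δφ/2) + cos φ₁ cos φ₂ sin²(Δλ/2) = 0.0005 + (0.8423)(0.8661)(0.2835) = 0.20734.
Central angle c = 2·arcsin(√a) = 0.94552 rad.
So the angular separation is 0.9455 rad.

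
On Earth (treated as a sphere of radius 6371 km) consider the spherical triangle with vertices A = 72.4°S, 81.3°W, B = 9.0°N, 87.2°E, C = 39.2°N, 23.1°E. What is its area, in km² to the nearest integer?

89728895 km²

Side lengths (central angles): a = 1.1228, b = 2.2926, c = 2.0284 rad; semiperimeter s = 2.7218.
By l'Huilier's theorem, tan(E/4) = √[tan(s/2) tan((s−a)/2) tan((s−b)/2) tan((s−c)/2)], giving spherical excess E = 2.2106 rad.
Area = E·R² = 2.2106 × (6371)² ≈ 89728895 km².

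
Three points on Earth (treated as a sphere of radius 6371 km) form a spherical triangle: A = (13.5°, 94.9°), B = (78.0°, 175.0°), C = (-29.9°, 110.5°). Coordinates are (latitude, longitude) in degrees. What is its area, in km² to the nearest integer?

18491474 km²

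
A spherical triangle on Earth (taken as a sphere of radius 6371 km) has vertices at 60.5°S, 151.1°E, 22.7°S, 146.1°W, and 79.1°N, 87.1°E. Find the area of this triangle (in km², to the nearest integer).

89446770 km²

Side lengths (central angles): a = 2.0754, b = 2.5215, c = 0.9962 rad; semiperimeter s = 2.7965.
By l'Huilier's theorem, tan(E/4) = √[tan(s/2) tan((s−a)/2) tan((s−b)/2) tan((s−c)/2)], giving spherical excess E = 2.2037 rad.
Area = E·R² = 2.2037 × (6371)² ≈ 89446770 km².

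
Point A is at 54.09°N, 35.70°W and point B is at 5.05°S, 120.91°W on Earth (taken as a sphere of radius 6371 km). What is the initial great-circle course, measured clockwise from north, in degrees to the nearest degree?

263°

With φ₁ = 0.9440, φ₂ = -0.0881, Δλ = -1.4872 rad, the forward-azimuth formula gives
θ = atan2( sin Δλ cos φ₂ , cos φ₁ sin φ₂ − sin φ₁ cos φ₂ cos Δλ ) = atan2(-0.9926, -0.1190) = -96.84°.
Adding 360° brings this into [0°, 360°): 263°.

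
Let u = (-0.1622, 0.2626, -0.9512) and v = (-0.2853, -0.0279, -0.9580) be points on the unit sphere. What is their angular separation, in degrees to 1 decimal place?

18.2°

u·v = 0.9502; |u| = 1.0000, |v| = 1.0000.
cos θ = (u·v)/(|u||v|) = 0.9502, so θ = 18.2°.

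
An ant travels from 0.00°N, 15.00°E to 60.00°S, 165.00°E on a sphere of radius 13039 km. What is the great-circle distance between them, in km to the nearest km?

In radians: φ₁ = 0.0000, φ₂ = -1.0472, Δλ = 150.000° = 2.6180 rad.
cos c = sin φ₁ sin φ₂ + cos φ₁ cos φ₂ cos Δλ = (0.0000)(-0.8660) + (1.0000)(0.5000)(-0.8660) = -0.43301,
so c = arccos(-0.43301) = 2.01863 rad.
Distance = R·c = 13039 × 2.0186 ≈ 26321 km.

26321 km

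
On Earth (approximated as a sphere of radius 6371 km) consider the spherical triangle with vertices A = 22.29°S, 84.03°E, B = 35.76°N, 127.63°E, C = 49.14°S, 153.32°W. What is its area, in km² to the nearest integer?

61357991 km²

Side lengths (central angles): a = 1.9189, b = 1.6105, c = 1.2429 rad; semiperimeter s = 2.3862.
By l'Huilier's theorem, tan(E/4) = √[tan(s/2) tan((s−a)/2) tan((s−b)/2) tan((s−c)/2)], giving spherical excess E = 1.5117 rad.
Area = E·R² = 1.5117 × (6371)² ≈ 61357991 km².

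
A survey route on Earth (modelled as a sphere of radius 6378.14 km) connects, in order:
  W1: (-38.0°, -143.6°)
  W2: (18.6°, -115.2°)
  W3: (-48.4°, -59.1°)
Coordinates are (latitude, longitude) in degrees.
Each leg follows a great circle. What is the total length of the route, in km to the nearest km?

16266 km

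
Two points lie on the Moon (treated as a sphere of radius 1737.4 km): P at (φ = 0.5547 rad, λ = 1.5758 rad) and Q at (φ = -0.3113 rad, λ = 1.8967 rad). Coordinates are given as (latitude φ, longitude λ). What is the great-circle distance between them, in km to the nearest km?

With latitudes φ₁ = 31.782°, φ₂ = -17.836° and longitude difference Δλ = 18.386°:
cos c = sin φ₁ sin φ₂ + cos φ₁ cos φ₂ cos Δλ = (0.5267)(-0.3063) + (0.8501)(0.9519)(0.9490) = 0.60657,
so c = arccos(0.60657) = 0.91906 rad.
Distance = R·c = 1737.4 × 0.9191 ≈ 1597 km.

1597 km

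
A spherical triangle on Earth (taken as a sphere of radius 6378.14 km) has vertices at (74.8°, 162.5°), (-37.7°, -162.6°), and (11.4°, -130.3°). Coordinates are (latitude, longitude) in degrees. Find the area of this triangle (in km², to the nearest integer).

Side lengths (central angles): a = 1.0066, b = 1.2762, c = 2.0042 rad; semiperimeter s = 2.1435.
By l'Huilier's theorem, tan(E/4) = √[tan(s/2) tan((s−a)/2) tan((s−b)/2) tan((s−c)/2)], giving spherical excess E = 0.7687 rad.
Area = E·R² = 0.7687 × (6378.14)² ≈ 31271282 km².

31271282 km²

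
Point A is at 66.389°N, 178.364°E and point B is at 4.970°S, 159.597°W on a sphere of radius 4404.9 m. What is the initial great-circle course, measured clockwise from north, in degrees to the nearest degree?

Δλ = 22.039° = 0.3847 rad.
y = sin Δλ · cos φ₂ = (0.3752)(0.9962) = 0.3738
x = cos φ₁ sin φ₂ − sin φ₁ cos φ₂ cos Δλ = (0.4005)(-0.0866) − (0.9163)(0.9962)(0.9269) = -0.8808
θ = atan2(y, x) = 157.00°, so the bearing is 157°.

157°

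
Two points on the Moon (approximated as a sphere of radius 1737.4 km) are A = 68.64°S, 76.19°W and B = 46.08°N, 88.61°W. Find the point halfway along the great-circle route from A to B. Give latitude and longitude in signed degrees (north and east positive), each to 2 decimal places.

The central angle between A and B is δ = 2.0088 rad.
With f = 0.5, the slerp weights are sin((1−f)δ)/sin δ = 0.9318 and sin(fδ)/sin δ = 0.9318.
Weighted sum of the unit vectors: (0.9318)·(0.0869,-0.3537,-0.9313) + (0.9318)·(0.0168,-0.6934,0.7203) = (0.0967, -0.9757, -0.1966).
Converting back: φ = atan2(z, √(x²+y²)) = -11.34°, λ = atan2(y, x) = -84.34°.

-11.34°, -84.34°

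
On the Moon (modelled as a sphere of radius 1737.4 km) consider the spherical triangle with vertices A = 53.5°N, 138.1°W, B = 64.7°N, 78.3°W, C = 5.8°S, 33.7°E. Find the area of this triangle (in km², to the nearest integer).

1382306 km²

Side lengths (central angles): a = 1.8241, b = 2.3009, c = 0.5460 rad; semiperimeter s = 2.3355.
By l'Huilier's theorem, tan(E/4) = √[tan(s/2) tan((s−a)/2) tan((s−b)/2) tan((s−c)/2)], giving spherical excess E = 0.4579 rad.
Area = E·R² = 0.4579 × (1737.4)² ≈ 1382306 km².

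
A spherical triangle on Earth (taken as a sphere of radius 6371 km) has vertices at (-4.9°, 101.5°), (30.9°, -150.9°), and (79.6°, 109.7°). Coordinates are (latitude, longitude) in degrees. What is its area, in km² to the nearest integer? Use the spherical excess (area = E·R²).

45655865 km²

Side lengths (central angles): a = 1.0704, b = 1.4767, c = 1.8780 rad; semiperimeter s = 2.2125.
By l'Huilier's theorem, tan(E/4) = √[tan(s/2) tan((s−a)/2) tan((s−b)/2) tan((s−c)/2)], giving spherical excess E = 1.1248 rad.
Area = E·R² = 1.1248 × (6371)² ≈ 45655865 km².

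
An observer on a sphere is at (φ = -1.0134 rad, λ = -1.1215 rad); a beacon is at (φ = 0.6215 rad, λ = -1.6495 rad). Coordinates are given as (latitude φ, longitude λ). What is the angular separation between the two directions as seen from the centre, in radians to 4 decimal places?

In radians: φ₁ = -1.0134, φ₂ = 0.6215, Δλ = -30.252° = -0.5280 rad.
Haversine: a = sin²(Δφ/2) + cos φ₁ cos φ₂ sin²(Δλ/2) = 0.5320 + (0.5290)(0.8130)(0.0681) = 0.56131.
Central angle c = 2·arcsin(√a) = 1.69373 rad.
So the angular separation is 1.6937 rad.

1.6937 rad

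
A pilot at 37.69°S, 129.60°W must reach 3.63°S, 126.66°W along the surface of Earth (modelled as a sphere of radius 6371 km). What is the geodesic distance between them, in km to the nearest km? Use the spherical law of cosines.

In radians: φ₁ = -0.6578, φ₂ = -0.0634, Δλ = 2.940° = 0.0513 rad.
cos c = sin φ₁ sin φ₂ + cos φ₁ cos φ₂ cos Δλ = (-0.6114)(-0.0633) + (0.7913)(0.9980)(0.9987) = 0.82741,
so c = arccos(0.82741) = 0.59631 rad.
Distance = R·c = 6371 × 0.5963 ≈ 3799 km.

3799 km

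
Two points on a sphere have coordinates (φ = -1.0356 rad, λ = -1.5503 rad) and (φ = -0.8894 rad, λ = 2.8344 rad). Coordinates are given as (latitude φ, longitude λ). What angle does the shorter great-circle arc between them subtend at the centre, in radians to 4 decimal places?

Let φ₁ = -1.0356 rad, φ₂ = -0.8894 rad, and Δλ = -1.8985 rad.
Haversine: a = sin²(Δφ/2) + cos φ₁ cos φ₂ sin²(Δλ/2) = 0.0053 + (0.5100)(0.6299)(0.6609) = 0.21765.
Central angle c = 2·arcsin(√a) = 0.97073 rad.
So the angular separation is 0.9707 rad.

0.9707 rad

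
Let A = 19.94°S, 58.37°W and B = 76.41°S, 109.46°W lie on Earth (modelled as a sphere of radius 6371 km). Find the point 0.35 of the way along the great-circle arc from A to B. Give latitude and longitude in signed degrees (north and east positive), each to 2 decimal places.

Central angle δ = 1.0812 rad. Interpolating on the sphere with fraction f = 0.35:
P = [sin((1−f)δ)·A + sin(fδ)·B] / sin δ = 0.7324·A + 0.4186·B in Cartesian coordinates,
giving P = (0.3283, -0.6790, -0.6567), i.e. latitude -41.05°, longitude -64.20°.

-41.05°, -64.20°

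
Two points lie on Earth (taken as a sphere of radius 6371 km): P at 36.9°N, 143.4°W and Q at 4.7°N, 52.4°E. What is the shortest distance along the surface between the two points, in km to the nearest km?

In radians: φ₁ = 0.6440, φ₂ = 0.0820, Δλ = -164.200° = -2.8658 rad.
Haversine: a = sin²(Δφ/2) + cos φ₁ cos φ₂ sin²(Δλ/2) = 0.0769 + (0.7997)(0.9966)(0.9811) = 0.85884.
Central angle c = 2·arcsin(√a) = 2.37127 rad.
Distance = R·c = 6371 × 2.3713 ≈ 15107 km.

15107 km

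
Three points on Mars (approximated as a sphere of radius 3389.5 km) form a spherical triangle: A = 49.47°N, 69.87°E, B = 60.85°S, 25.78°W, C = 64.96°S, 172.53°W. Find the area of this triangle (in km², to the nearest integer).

30215989 km²

Side lengths (central angles): a = 0.9035, b = 2.5254, c = 2.3392 rad; semiperimeter s = 2.8840.
By l'Huilier's theorem, tan(E/4) = √[tan(s/2) tan((s−a)/2) tan((s−b)/2) tan((s−c)/2)], giving spherical excess E = 2.6301 rad.
Area = E·R² = 2.6301 × (3389.5)² ≈ 30215989 km².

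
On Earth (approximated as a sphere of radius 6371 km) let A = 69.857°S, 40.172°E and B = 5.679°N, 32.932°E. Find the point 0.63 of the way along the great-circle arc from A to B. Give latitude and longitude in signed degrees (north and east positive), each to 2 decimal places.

Central angle δ = 1.3212 rad. Interpolating on the sphere with fraction f = 0.63:
P = [sin((1−f)δ)·A + sin(fδ)·B] / sin δ = 0.4846·A + 0.7632·B in Cartesian coordinates,
giving P = (0.7649, 0.5205, -0.3795), i.e. latitude -22.30°, longitude 34.23°.

-22.30°, 34.23°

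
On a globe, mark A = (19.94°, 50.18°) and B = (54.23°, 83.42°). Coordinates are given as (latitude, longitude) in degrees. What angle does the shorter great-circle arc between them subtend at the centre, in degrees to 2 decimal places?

In radians: φ₁ = 0.3480, φ₂ = 0.9465, Δλ = 33.240° = 0.5801 rad.
Haversine: a = sin²(Δφ/2) + cos φ₁ cos φ₂ sin²(Δλ/2) = 0.0869 + (0.9401)(0.5845)(0.0818) = 0.13185.
Central angle c = 2·arcsin(√a) = 0.74323 rad.
So the angular separation is 42.58°.

42.58°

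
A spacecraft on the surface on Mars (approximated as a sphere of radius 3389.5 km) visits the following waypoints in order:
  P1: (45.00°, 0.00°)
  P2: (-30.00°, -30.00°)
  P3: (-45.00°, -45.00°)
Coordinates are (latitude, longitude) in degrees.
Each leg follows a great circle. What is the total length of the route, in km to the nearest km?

5851 km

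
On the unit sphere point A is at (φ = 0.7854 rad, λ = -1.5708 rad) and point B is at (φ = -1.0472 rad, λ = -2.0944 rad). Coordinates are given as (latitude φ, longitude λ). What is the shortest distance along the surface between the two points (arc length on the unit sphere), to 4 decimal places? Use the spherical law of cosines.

1.8820

With latitudes φ₁ = 45.000°, φ₂ = -60.000° and longitude difference Δλ = -30.000°:
cos c = sin φ₁ sin φ₂ + cos φ₁ cos φ₂ cos Δλ = (0.7071)(-0.8660) + (0.7071)(0.5000)(0.8660) = -0.30619,
so c = arccos(-0.30619) = 1.88198 rad.
On the unit sphere the arc length equals the central angle: 1.8820.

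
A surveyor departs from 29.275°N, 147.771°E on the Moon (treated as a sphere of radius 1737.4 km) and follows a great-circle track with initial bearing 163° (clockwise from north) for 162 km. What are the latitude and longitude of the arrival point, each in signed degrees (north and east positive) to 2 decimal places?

24.16°, 149.48°

Angular distance δ = d/R = 162/1737.4 = 0.09324 rad; initial bearing θ = 2.8449 rad.
sin φ₂ = sin φ₁ cos δ + cos φ₁ sin δ cos θ = (0.4890)(0.9957) + (0.8723)(0.0931)(-0.9563) = 0.4092, so φ₂ = 24.16°.
Δλ = atan2(sin θ sin δ cos φ₁, cos δ − sin φ₁ sin φ₂) = atan2(0.0237, 0.7956) = 1.710°.
λ₂ = 147.771° + 1.710° = 149.48°.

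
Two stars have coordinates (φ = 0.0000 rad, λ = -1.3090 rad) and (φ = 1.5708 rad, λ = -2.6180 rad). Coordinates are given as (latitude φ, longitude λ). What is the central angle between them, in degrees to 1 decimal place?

With latitudes φ₁ = 0.000°, φ₂ = 90.000° and longitude difference Δλ = -75.000°:
cos c = sin φ₁ sin φ₂ + cos φ₁ cos φ₂ cos Δλ = (0.0000)(1.0000) + (1.0000)(-0.0000)(0.2588) = -0.00000,
so c = arccos(-0.00000) = 1.57080 rad.
So the angular separation is 90.0°.

90.0°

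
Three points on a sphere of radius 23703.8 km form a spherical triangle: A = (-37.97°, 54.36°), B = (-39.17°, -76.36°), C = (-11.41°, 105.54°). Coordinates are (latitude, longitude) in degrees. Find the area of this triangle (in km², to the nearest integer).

527261019 km²

Side lengths (central angles): a = 2.2583, b = 0.9196, c = 1.5809 rad; semiperimeter s = 2.3794.
By l'Huilier's theorem, tan(E/4) = √[tan(s/2) tan((s−a)/2) tan((s−b)/2) tan((s−c)/2)], giving spherical excess E = 0.9384 rad.
Area = E·R² = 0.9384 × (23703.8)² ≈ 527261019 km².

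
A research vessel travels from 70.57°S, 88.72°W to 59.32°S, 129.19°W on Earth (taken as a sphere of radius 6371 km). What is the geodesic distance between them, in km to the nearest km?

2215 km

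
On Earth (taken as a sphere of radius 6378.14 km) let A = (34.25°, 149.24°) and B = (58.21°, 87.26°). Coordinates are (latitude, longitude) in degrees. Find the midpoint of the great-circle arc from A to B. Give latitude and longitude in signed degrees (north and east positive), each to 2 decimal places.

The central angle between A and B is δ = 0.8190 rad.
With f = 0.5, the slerp weights are sin((1−f)δ)/sin δ = 0.5451 and sin(fδ)/sin δ = 0.5451.
Weighted sum of the unit vectors: (0.5451)·(-0.7103,0.4228,0.5628) + (0.5451)·(0.0252,0.5262,0.8500) = (-0.3734, 0.5172, 0.7701).
Converting back: φ = atan2(z, √(x²+y²)) = 50.36°, λ = atan2(y, x) = 125.83°.

50.36°, 125.83°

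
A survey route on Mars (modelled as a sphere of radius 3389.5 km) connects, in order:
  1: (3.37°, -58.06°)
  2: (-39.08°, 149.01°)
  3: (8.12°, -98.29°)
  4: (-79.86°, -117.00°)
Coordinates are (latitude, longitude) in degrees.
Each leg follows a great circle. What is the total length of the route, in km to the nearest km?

Leg 1→2: central angle 2.3849 rad, distance 8083.5 km.
Leg 2→3: central angle 1.9667 rad, distance 6666.0 km.
Leg 3→4: central angle 1.5448 rad, distance 5235.9 km.
Total: 8083.5 + 6666.0 + 5235.9 ≈ 19985 km.

19985 km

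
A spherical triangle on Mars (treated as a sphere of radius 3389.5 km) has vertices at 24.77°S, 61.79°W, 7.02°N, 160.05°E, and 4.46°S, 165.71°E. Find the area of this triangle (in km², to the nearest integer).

Side lengths (central angles): a = 0.2233, b = 2.1883, c = 2.3784 rad; semiperimeter s = 2.3950.
By l'Huilier's theorem, tan(E/4) = √[tan(s/2) tan((s−a)/2) tan((s−b)/2) tan((s−c)/2)], giving spherical excess E = 0.2582 rad.
Area = E·R² = 0.2582 × (3389.5)² ≈ 2965829 km².

2965829 km²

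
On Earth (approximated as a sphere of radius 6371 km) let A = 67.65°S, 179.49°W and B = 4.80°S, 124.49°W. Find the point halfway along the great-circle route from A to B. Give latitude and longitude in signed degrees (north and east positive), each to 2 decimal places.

The central angle between A and B is δ = 1.2716 rad.
With f = 0.5, the slerp weights are sin((1−f)δ)/sin δ = 0.6214 and sin(fδ)/sin δ = 0.6214.
Weighted sum of the unit vectors: (0.6214)·(-0.3802,-0.0034,-0.9249) + (0.6214)·(-0.5643,-0.8213,-0.0837) = (-0.5870, -0.5125, -0.6267).
Converting back: φ = atan2(z, √(x²+y²)) = -38.81°, λ = atan2(y, x) = -138.87°.

-38.81°, -138.87°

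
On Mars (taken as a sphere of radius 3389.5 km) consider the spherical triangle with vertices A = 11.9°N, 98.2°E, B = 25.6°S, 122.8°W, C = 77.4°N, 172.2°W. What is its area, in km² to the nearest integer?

30554548 km²

Side lengths (central angles): a = 1.8688, b = 1.3667, c = 2.4266 rad; semiperimeter s = 2.8310.
By l'Huilier's theorem, tan(E/4) = √[tan(s/2) tan((s−a)/2) tan((s−b)/2) tan((s−c)/2)], giving spherical excess E = 2.6595 rad.
Area = E·R² = 2.6595 × (3389.5)² ≈ 30554548 km².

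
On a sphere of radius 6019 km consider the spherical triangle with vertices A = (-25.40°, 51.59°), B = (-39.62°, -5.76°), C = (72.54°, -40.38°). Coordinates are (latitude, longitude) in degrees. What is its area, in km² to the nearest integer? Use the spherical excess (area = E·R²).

50251978 km²

Side lengths (central angles): a = 2.0022, b = 2.0026, c = 0.8646 rad; semiperimeter s = 2.4347.
By l'Huilier's theorem, tan(E/4) = √[tan(s/2) tan((s−a)/2) tan((s−b)/2) tan((s−c)/2)], giving spherical excess E = 1.3871 rad.
Area = E·R² = 1.3871 × (6019)² ≈ 50251978 km².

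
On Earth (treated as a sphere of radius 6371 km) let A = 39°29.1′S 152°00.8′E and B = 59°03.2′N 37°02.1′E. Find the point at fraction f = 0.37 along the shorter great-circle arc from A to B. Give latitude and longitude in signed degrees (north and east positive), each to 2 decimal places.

2.00°, 121.32°

The central angle between A and B is δ = 2.3645 rad.
With f = 0.37, the slerp weights are sin((1−f)δ)/sin δ = 1.4214 and sin(fδ)/sin δ = 1.0945.
Weighted sum of the unit vectors: (1.4214)·(-0.6815,0.3622,-0.6359) + (1.0945)·(0.4105,0.3097,0.8576) = (-0.5195, 0.8538, 0.0348).
Converting back: φ = atan2(z, √(x²+y²)) = 2.00°, λ = atan2(y, x) = 121.32°.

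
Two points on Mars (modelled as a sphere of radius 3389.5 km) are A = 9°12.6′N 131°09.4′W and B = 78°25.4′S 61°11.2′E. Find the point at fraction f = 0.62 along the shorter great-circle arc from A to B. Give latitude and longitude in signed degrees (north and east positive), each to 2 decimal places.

-59.20°, -135.93°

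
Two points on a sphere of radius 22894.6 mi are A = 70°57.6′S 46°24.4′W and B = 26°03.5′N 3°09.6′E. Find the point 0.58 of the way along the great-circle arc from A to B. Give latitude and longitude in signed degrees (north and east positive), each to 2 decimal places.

-15.99°, -7.31°

Central angle δ = 1.7979 rad. Interpolating on the sphere with fraction f = 0.58:
P = [sin((1−f)δ)·A + sin(fδ)·B] / sin δ = 0.7034·A + 0.8866·B in Cartesian coordinates,
giving P = (0.9535, -0.1223, -0.2755), i.e. latitude -15.99°, longitude -7.31°.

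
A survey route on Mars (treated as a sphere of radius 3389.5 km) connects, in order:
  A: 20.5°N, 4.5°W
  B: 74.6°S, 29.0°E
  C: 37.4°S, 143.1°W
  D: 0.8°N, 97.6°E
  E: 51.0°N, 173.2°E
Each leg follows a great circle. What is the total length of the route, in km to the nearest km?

Leg A→B: central angle 1.7014 rad, distance 5766.8 km.
Leg B→C: central angle 1.1847 rad, distance 4015.4 km.
Leg C→D: central angle 1.9793 rad, distance 6708.8 km.
Leg D→E: central angle 1.4027 rad, distance 4754.3 km.
Total: 5766.8 + 4015.4 + 6708.8 + 4754.3 ≈ 21245 km.

21245 km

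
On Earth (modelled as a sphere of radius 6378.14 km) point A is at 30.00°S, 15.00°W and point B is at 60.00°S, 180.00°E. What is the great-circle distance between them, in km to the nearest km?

9925 km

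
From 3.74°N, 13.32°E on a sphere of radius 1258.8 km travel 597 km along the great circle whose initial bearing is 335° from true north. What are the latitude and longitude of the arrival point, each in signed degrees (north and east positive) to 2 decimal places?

28.10°, 0.68°

Angular distance δ = d/R = 597/1258.8 = 0.47426 rad; initial bearing θ = 5.8469 rad.
sin φ₂ = sin φ₁ cos δ + cos φ₁ sin δ cos θ = (0.0652)(0.8896) + (0.9979)(0.4567)(0.9063) = 0.4710, so φ₂ = 28.10°.
Δλ = atan2(sin θ sin δ cos φ₁, cos δ − sin φ₁ sin φ₂) = atan2(-0.1926, 0.8589) = -12.638°.
λ₂ = 13.320° − 12.638° = 0.68°.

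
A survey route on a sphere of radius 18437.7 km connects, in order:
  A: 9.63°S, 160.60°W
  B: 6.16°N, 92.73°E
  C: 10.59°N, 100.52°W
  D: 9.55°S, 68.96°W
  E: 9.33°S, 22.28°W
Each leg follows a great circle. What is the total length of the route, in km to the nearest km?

112435 km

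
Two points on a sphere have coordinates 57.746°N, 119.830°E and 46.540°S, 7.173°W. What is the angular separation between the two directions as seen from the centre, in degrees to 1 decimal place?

146.6°

Let φ₁ = 1.0079 rad, φ₂ = -0.8123 rad, and Δλ = -2.2166 rad.
Haversine: a = sin²(Δφ/2) + cos φ₁ cos φ₂ sin²(Δλ/2) = 0.6234 + (0.5337)(0.6878)(0.8009) = 0.91739.
Central angle c = 2·arcsin(√a) = 2.55853 rad.
So the angular separation is 146.6°.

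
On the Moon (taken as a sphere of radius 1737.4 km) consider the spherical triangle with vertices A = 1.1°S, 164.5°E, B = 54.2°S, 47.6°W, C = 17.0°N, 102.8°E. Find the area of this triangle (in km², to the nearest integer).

Side lengths (central angles): a = 2.3797, b = 1.1066, c = 2.0713 rad; semiperimeter s = 2.7788.
By l'Huilier's theorem, tan(E/4) = √[tan(s/2) tan((s−a)/2) tan((s−b)/2) tan((s−c)/2)], giving spherical excess E = 2.3651 rad.
Area = E·R² = 2.3651 × (1737.4)² ≈ 7139106 km².

7139106 km²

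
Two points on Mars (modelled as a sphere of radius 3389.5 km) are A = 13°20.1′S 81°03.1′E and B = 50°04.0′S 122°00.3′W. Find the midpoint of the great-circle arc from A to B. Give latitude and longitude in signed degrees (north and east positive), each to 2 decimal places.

-65.35°, 114.37°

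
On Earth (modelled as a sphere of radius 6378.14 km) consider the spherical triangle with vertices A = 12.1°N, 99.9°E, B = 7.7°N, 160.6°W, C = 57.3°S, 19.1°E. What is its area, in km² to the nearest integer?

113738993 km²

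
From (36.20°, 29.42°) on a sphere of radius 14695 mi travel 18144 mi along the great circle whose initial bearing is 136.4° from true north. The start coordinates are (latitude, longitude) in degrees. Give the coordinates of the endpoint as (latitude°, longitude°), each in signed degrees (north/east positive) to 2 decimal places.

-20.91°, 73.60°

Angular distance δ = d/R = 18144/14695 = 1.23471 rad; initial bearing θ = 2.3806 rad.
sin φ₂ = sin φ₁ cos δ + cos φ₁ sin δ cos θ = (0.5906)(0.3298) + (0.8070)(0.9441)(-0.7242) = -0.3569, so φ₂ = -20.91°.
Δλ = atan2(sin θ sin δ cos φ₁, cos δ − sin φ₁ sin φ₂) = atan2(0.5254, 0.5406) = 44.182°.
λ₂ = 29.420° + 44.182° = 73.60°.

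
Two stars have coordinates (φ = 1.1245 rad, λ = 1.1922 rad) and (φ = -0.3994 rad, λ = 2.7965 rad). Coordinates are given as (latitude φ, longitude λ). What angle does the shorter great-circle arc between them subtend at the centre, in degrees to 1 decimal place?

With latitudes φ₁ = 64.429°, φ₂ = -22.884° and longitude difference Δλ = 91.920°:
cos c = sin φ₁ sin φ₂ + cos φ₁ cos φ₂ cos Δλ = (0.9021)(-0.3889) + (0.4316)(0.9213)(-0.0335) = -0.36410,
so c = arccos(-0.36410) = 1.94346 rad.
So the angular separation is 111.4°.

111.4°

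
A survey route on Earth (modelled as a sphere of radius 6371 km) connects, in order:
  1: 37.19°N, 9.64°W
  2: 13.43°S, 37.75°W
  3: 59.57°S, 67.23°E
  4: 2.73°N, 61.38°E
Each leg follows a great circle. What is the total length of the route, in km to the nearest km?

Leg 1→2: central angle 0.9967 rad, distance 6350.1 km.
Leg 2→3: central angle 1.4978 rad, distance 9542.5 km.
Leg 3→4: central angle 1.0903 rad, distance 6946.4 km.
Total: 6350.1 + 9542.5 + 6946.4 ≈ 22839 km.

22839 km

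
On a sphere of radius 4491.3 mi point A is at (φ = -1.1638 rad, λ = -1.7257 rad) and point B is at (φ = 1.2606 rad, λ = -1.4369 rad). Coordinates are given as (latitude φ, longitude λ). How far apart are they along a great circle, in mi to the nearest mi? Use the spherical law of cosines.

With latitudes φ₁ = -66.681°, φ₂ = 72.227° and longitude difference Δλ = 16.547°:
cos c = sin φ₁ sin φ₂ + cos φ₁ cos φ₂ cos Δλ = (-0.9183)(0.9523) + (0.3959)(0.3052)(0.9586) = -0.75866,
so c = arccos(-0.75866) = 2.43205 rad.
Distance = R·c = 4491.3 × 2.4320 ≈ 10923 mi.

10923 mi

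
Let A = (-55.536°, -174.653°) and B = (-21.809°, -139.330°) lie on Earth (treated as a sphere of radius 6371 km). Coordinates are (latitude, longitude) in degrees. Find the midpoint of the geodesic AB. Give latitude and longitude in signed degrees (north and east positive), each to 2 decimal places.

-39.94°, -152.57°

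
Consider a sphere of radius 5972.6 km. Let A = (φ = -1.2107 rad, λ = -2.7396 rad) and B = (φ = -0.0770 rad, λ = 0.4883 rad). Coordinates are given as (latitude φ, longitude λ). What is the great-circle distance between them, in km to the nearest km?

11064 km

Let φ₁ = -1.2107 rad, φ₂ = -0.0770 rad, and Δλ = -3.0553 rad.
cos c = sin φ₁ sin φ₂ + cos φ₁ cos φ₂ cos Δλ = (-0.9359)(-0.0769) + (0.3524)(0.9970)(-0.9963) = -0.27802,
so c = arccos(-0.27802) = 1.85253 rad.
Distance = R·c = 5972.6 × 1.8525 ≈ 11064 km.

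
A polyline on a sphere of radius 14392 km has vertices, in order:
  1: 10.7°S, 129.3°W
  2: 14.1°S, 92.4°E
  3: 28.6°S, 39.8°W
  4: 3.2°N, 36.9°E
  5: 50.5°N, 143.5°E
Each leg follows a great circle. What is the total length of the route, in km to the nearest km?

107195 km

Leg 1→2: central angle 2.3001 rad, distance 33102.5 km.
Leg 2→3: central angle 2.0436 rad, distance 29411.3 km.
Leg 3→4: central angle 1.3949 rad, distance 20076.1 km.
Leg 4→5: central angle 1.7096 rad, distance 24604.6 km.
Total: 33102.5 + 29411.3 + 20076.1 + 24604.6 ≈ 107195 km.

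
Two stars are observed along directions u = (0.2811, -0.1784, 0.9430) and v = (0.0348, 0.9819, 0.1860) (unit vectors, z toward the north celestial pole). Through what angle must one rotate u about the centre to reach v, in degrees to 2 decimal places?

89.43°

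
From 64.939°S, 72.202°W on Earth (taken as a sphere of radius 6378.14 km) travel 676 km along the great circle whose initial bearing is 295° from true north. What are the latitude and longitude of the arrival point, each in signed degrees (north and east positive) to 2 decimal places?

-61.86°, -83.93°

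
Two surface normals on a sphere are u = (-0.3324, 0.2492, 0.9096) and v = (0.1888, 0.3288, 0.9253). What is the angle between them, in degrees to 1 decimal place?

u·v = 0.8608; |u| = 1.0000, |v| = 1.0000.
cos θ = (u·v)/(|u||v|) = 0.8609, so θ = 30.6°.

30.6°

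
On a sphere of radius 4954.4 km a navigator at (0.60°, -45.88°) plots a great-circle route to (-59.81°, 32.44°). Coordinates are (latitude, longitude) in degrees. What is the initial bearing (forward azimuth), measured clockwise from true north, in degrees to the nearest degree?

With φ₁ = 0.0105, φ₂ = -1.0439, Δλ = 1.3669 rad, the forward-azimuth formula gives
θ = atan2( sin Δλ cos φ₂ , cos φ₁ sin φ₂ − sin φ₁ cos φ₂ cos Δλ ) = atan2(0.4925, -0.8654) = 150.36°.
So the initial bearing is 150°.

150°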